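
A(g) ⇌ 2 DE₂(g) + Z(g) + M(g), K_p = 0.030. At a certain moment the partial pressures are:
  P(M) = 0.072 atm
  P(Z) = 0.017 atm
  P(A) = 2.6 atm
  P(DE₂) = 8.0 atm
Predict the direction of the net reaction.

Q_p = P(DE₂)²·P(Z)·P(M) / P(A) = (8.0)²·(0.017)·(0.072) / (2.6) = 0.030
Q_p = 0.030 = K_p, so the system is already at equilibrium.

neither direction; the system is at equilibrium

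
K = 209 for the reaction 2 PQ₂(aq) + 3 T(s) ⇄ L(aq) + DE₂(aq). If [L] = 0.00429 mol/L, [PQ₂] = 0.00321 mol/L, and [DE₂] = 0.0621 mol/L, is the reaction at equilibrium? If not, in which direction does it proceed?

(T is a pure solid — omitted from Q.)
Q = [L]·[DE₂] / [PQ₂]² = (0.00429)·(0.0621) / (0.00321)² = 25.9
Q = 25.9 < K = 209, so the forward reaction proceeds.

toward products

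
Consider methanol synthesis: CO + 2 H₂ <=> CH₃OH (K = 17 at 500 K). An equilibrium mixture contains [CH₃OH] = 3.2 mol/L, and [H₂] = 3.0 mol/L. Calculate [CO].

At equilibrium, K = [CH₃OH] / ([CO]·[H₂]²) = 17.
(3.2) / (([CO])·(3.0)²) = 17
[CO] = 0.0209 = 0.021 mol/L

[CO] = 0.021 mol/L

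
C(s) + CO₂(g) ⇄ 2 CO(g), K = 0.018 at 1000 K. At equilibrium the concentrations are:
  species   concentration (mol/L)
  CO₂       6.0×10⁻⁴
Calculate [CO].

[CO] = 0.0033 mol/L

(C is a pure solid — omitted from K.)
At equilibrium, K = [CO]² / [CO₂] = 0.018.
([CO])² / (6.0×10⁻⁴) = 0.018
[CO]² = 1.08×10⁻⁵ ⇒ [CO] = 0.0033 mol/L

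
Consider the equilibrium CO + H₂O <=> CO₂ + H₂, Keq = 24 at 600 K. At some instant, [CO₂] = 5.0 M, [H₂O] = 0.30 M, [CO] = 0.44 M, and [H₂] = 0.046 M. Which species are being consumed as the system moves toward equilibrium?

CO, H₂O (reactants)

Q = [CO₂]·[H₂] / ([CO]·[H₂O]) = (5.0)·(0.046) / ((0.44)·(0.30)) = 1.7
Q = 1.7 < Keq = 24: net forward reaction.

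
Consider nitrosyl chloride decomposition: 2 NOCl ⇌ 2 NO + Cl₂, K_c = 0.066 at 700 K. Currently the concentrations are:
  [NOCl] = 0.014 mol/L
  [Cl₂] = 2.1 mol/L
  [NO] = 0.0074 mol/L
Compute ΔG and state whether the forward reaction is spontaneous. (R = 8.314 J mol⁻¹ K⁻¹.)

ΔG = 12.7 kJ/mol; the forward reaction is non-spontaneous

Q_c = [NO]²·[Cl₂] / [NOCl]² = (0.0074)²·(2.1) / (0.014)² = 0.587
ΔG = RT ln(Q_c/K_c) = (8.314 J mol⁻¹ K⁻¹)(700 K) × ln(0.587/0.066)
   = (5.820 kJ/mol)(2.185) = 12.7 kJ/mol
ΔG > 0, so the forward reaction is non-spontaneous (proceeds in reverse).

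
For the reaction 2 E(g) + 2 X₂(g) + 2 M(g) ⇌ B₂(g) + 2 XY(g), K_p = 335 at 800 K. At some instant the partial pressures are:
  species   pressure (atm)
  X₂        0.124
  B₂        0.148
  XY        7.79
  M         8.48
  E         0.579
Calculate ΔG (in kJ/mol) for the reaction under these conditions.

Q_p = P(B₂)·P(XY)² / (P(E)²·P(X₂)²·P(M)²) = (0.148)·(7.79)² / ((0.579)²·(0.124)²·(8.48)²) = 24.2
ΔG = RT ln(Q_p/K_p) = (8.314 J mol⁻¹ K⁻¹)(800 K) × ln(24.2/335)
   = (6.651 kJ/mol)(-2.628) = -17.5 kJ/mol
ΔG < 0, so the forward reaction is spontaneous (proceeds forward).

ΔG = -17.5 kJ/mol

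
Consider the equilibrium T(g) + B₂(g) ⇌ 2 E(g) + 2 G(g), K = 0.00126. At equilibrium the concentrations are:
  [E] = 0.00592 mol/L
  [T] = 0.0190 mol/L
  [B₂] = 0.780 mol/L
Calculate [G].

At equilibrium, K = [E]²·[G]² / ([T]·[B₂]) = 0.00126.
(0.00592)²·([G])² / ((0.0190)·(0.780)) = 0.00126
[G]² = 0.533 ⇒ [G] = 0.730 mol/L

[G] = 0.730 mol/L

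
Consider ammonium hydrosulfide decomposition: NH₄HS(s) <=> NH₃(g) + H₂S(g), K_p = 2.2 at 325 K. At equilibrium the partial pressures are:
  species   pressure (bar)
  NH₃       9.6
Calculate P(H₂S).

(NH₄HS is a pure solid — omitted from K_p.)
At equilibrium, K_p = P(NH₃)·P(H₂S) = 2.2.
(9.6)·(P(H₂S)) = 2.2
P(H₂S) = 0.229 = 0.23 bar

P(H₂S) = 0.23 bar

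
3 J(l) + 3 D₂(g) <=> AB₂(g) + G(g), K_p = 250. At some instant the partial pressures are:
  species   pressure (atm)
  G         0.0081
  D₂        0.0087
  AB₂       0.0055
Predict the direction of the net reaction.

forward (toward products)

(J is a pure liquid — omitted from Q_p.)
Q_p = P(AB₂)·P(G) / P(D₂)³ = (0.0055)·(0.0081) / (0.0087)³ = 68
Q_p = 68 < K_p = 250, so the forward reaction proceeds.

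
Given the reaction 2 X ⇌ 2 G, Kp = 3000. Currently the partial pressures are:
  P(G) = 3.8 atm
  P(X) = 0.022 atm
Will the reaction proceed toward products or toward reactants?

in the reverse direction

Qp = P(G)² / P(X)² = (3.8)² / (0.022)² = 30000
Qp = 30000 > Kp = 3000, so the reverse reaction proceeds.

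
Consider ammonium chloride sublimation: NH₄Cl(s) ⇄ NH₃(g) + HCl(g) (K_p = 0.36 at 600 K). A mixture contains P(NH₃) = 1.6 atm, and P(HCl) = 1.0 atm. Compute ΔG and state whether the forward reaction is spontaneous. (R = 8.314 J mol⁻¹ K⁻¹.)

(NH₄Cl is a pure solid — omitted from Q_p.)
Q_p = P(NH₃)·P(HCl) = (1.6)·(1.0) = 1.60
ΔG = RT ln(Q_p/K_p) = (8.314 J mol⁻¹ K⁻¹)(600 K) × ln(1.60/0.36)
   = (4.988 kJ/mol)(1.492) = 7.44 kJ/mol
ΔG > 0, so the forward reaction is non-spontaneous (proceeds in reverse).

ΔG = 7.44 kJ/mol; the forward reaction is non-spontaneous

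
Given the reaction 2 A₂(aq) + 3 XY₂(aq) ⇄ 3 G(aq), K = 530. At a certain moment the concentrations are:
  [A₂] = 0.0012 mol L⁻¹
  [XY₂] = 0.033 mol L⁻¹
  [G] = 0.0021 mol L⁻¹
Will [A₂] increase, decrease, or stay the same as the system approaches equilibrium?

decrease

Q = [G]³ / ([A₂]²·[XY₂]³) = (0.0021)³ / ((0.0012)²·(0.033)³) = 180
Q = 180 < K = 530: net forward reaction.
A₂ is a reactant, so it decreases.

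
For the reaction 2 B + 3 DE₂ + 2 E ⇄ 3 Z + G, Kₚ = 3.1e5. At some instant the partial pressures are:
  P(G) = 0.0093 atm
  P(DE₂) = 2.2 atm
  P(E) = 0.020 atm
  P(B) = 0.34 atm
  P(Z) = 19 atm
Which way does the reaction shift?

Qₚ = P(Z)³·P(G) / (P(B)²·P(DE₂)³·P(E)²) = (19)³·(0.0093) / ((0.34)²·(2.2)³·(0.020)²) = 1.3e5
Qₚ = 1.3e5 < Kₚ = 3.1e5, so the forward reaction proceeds.

forward (toward products)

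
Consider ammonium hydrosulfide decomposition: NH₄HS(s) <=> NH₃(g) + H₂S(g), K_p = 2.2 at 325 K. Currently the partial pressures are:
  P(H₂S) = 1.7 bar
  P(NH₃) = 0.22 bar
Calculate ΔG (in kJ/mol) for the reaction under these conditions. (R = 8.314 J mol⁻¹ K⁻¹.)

ΔG = -4.79 kJ/mol

(NH₄HS is a pure solid — omitted from Q_p.)
Q_p = P(NH₃)·P(H₂S) = (0.22)·(1.7) = 0.374
ΔG = RT ln(Q_p/K_p) = (8.314 J mol⁻¹ K⁻¹)(325 K) × ln(0.374/2.2)
   = (2.702 kJ/mol)(-1.772) = -4.79 kJ/mol
ΔG < 0, so the forward reaction is spontaneous (proceeds forward).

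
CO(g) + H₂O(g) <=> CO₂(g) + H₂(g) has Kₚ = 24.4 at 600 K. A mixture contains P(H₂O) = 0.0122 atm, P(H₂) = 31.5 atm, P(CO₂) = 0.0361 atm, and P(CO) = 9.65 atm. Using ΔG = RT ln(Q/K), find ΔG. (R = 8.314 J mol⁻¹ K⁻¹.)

ΔG = -4.62 kJ/mol

Qₚ = P(CO₂)·P(H₂) / (P(CO)·P(H₂O)) = (0.0361)·(31.5) / ((9.65)·(0.0122)) = 9.66
ΔG = RT ln(Qₚ/Kₚ) = (8.314 J mol⁻¹ K⁻¹)(600 K) × ln(9.66/24.4)
   = (4.988 kJ/mol)(-0.9266) = -4.62 kJ/mol
ΔG < 0, so the forward reaction is spontaneous (proceeds forward).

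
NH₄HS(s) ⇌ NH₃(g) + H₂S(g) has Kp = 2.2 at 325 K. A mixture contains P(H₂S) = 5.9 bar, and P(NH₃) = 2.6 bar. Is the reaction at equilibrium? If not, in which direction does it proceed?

in the reverse direction

(NH₄HS is a pure solid — omitted from Qp.)
Qp = P(NH₃)·P(H₂S) = (2.6)·(5.9) = 15
Qp = 15 > Kp = 2.2, so the reverse reaction proceeds.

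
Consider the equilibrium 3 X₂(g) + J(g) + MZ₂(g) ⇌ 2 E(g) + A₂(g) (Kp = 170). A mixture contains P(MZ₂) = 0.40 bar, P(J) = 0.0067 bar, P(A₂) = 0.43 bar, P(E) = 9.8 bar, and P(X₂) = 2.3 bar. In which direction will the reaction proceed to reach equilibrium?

Qp = P(E)²·P(A₂) / (P(X₂)³·P(J)·P(MZ₂)) = (9.8)²·(0.43) / ((2.3)³·(0.0067)·(0.40)) = 1300
Qp = 1300 > Kp = 170, so the reverse reaction proceeds.

in the reverse direction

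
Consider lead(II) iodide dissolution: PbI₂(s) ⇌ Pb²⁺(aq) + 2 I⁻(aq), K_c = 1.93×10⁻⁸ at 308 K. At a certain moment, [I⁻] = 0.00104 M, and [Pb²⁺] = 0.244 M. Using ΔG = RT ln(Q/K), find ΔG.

ΔG = 6.70 kJ/mol

(PbI₂ is a pure solid — omitted from Q_c.)
Q_c = [Pb²⁺]·[I⁻]² = (0.244)·(0.00104)² = 2.64×10⁻⁷
ΔG = RT ln(Q_c/K_c) = (8.314 J mol⁻¹ K⁻¹)(308 K) × ln(2.64×10⁻⁷/1.93×10⁻⁸)
   = (2.561 kJ/mol)(2.616) = 6.70 kJ/mol
ΔG > 0, so the forward reaction is non-spontaneous (proceeds in reverse).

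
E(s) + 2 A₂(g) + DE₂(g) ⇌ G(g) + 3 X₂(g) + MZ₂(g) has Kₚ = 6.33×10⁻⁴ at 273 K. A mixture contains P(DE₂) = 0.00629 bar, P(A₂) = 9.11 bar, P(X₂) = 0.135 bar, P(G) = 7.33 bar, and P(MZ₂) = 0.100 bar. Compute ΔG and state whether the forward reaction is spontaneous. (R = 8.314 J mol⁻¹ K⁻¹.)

(E is a pure solid — omitted from Qₚ.)
Qₚ = P(G)·P(X₂)³·P(MZ₂) / (P(A₂)²·P(DE₂)) = (7.33)·(0.135)³·(0.100) / ((9.11)²·(0.00629)) = 0.00345
ΔG = RT ln(Qₚ/Kₚ) = (8.314 J mol⁻¹ K⁻¹)(273 K) × ln(0.00345/6.33×10⁻⁴)
   = (2.270 kJ/mol)(1.696) = 3.85 kJ/mol
ΔG > 0, so the forward reaction is non-spontaneous (proceeds in reverse).

ΔG = 3.85 kJ/mol; the forward reaction is non-spontaneous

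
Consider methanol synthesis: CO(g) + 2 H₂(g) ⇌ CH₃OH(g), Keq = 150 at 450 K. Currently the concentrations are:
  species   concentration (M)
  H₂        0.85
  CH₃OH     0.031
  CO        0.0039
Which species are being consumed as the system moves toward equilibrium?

Q = [CH₃OH] / ([CO]·[H₂]²) = (0.031) / ((0.0039)·(0.85)²) = 11
Q = 11 < Keq = 150: net forward reaction.

CO, H₂ (reactants)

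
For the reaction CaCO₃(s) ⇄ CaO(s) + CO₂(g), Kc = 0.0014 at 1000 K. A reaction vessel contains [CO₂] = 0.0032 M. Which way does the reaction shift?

toward reactants

(CaCO₃, CaO are pure solids — omitted from Qc.)
Qc = [CO₂] = 0.0032
Qc = 0.0032 > Kc = 0.0014, so the reverse reaction proceeds.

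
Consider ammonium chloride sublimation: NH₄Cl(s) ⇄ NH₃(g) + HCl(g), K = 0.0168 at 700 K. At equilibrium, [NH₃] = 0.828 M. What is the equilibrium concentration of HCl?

(NH₄Cl is a pure solid — omitted from K.)
At equilibrium, K = [NH₃]·[HCl] = 0.0168.
(0.828)·([HCl]) = 0.0168
[HCl] = 0.0203 M

[HCl] = 0.0203 M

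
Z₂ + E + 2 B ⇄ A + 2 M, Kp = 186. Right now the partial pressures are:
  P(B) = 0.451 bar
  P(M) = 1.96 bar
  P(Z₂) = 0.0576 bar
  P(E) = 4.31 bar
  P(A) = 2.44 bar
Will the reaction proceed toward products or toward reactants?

Qp = P(A)·P(M)² / (P(Z₂)·P(E)·P(B)²) = (2.44)·(1.96)² / ((0.0576)·(4.31)·(0.451)²) = 186
Qp = 186 = Kp, so the system is already at equilibrium.

no net change (already at equilibrium)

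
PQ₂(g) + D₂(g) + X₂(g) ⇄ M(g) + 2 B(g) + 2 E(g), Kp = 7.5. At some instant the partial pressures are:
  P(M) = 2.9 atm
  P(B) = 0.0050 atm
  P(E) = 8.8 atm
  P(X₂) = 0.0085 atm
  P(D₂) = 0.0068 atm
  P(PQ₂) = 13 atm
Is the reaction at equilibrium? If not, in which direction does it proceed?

Qp = P(M)·P(B)²·P(E)² / (P(PQ₂)·P(D₂)·P(X₂)) = (2.9)·(0.0050)²·(8.8)² / ((13)·(0.0068)·(0.0085)) = 7.5
Qp = 7.5 = Kp, so the system is already at equilibrium.

neither direction; the system is at equilibrium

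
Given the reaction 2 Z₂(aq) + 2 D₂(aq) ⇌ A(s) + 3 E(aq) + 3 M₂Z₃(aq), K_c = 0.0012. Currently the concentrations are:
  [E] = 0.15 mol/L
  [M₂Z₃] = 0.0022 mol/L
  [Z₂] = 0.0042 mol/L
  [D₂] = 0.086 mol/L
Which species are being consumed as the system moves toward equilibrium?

(A is a pure solid — omitted from Q_c.)
Q_c = [E]³·[M₂Z₃]³ / ([Z₂]²·[D₂]²) = (0.15)³·(0.0022)³ / ((0.0042)²·(0.086)²) = 2.8×10⁻⁴
Q_c = 2.8×10⁻⁴ < K_c = 0.0012: net forward reaction.

Z₂, D₂ (reactants)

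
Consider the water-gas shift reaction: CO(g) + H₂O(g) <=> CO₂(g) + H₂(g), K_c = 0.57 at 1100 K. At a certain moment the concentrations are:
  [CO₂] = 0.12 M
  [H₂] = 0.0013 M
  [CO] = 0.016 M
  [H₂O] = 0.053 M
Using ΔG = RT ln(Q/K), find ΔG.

ΔG = -10.3 kJ/mol

Q_c = [CO₂]·[H₂] / ([CO]·[H₂O]) = (0.12)·(0.0013) / ((0.016)·(0.053)) = 0.184
ΔG = RT ln(Q_c/K_c) = (8.314 J mol⁻¹ K⁻¹)(1100 K) × ln(0.184/0.57)
   = (9.145 kJ/mol)(-1.131) = -10.3 kJ/mol
ΔG < 0, so the forward reaction is spontaneous (proceeds forward).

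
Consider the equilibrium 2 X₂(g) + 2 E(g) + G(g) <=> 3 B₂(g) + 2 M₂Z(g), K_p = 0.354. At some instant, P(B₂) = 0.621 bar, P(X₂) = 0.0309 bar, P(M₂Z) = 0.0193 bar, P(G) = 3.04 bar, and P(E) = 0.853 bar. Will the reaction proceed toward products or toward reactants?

Q_p = P(B₂)³·P(M₂Z)² / (P(X₂)²·P(E)²·P(G)) = (0.621)³·(0.0193)² / ((0.0309)²·(0.853)²·(3.04)) = 0.0422
Q_p = 0.0422 < K_p = 0.354, so the forward reaction proceeds.

in the forward direction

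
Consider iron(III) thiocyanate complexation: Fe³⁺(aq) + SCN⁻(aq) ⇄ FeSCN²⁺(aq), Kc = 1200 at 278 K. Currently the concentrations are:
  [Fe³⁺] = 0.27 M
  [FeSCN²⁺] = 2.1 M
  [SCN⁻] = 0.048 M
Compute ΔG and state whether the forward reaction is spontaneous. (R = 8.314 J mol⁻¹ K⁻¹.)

Qc = [FeSCN²⁺] / ([Fe³⁺]·[SCN⁻]) = (2.1) / ((0.27)·(0.048)) = 162
ΔG = RT ln(Qc/Kc) = (8.314 J mol⁻¹ K⁻¹)(278 K) × ln(162/1200)
   = (2.311 kJ/mol)(-2.002) = -4.63 kJ/mol
ΔG < 0, so the forward reaction is spontaneous (proceeds forward).

ΔG = -4.63 kJ/mol; the forward reaction is spontaneous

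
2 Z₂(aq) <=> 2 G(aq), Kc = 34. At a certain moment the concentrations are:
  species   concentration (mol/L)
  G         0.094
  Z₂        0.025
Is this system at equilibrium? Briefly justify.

no; Q < K, reaction proceeds forward

Qc = [G]² / [Z₂]² = (0.094)² / (0.025)² = 14
Qc = 14 < Kc = 34: net forward reaction.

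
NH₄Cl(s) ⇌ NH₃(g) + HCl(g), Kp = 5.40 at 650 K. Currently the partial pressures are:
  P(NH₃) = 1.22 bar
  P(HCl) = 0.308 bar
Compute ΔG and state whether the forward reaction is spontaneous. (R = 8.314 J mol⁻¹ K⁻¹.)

(NH₄Cl is a pure solid — omitted from Qp.)
Qp = P(NH₃)·P(HCl) = (1.22)·(0.308) = 0.376
ΔG = RT ln(Qp/Kp) = (8.314 J mol⁻¹ K⁻¹)(650 K) × ln(0.376/5.40)
   = (5.404 kJ/mol)(-2.665) = -14.4 kJ/mol
ΔG < 0, so the forward reaction is spontaneous (proceeds forward).

ΔG = -14.4 kJ/mol; the forward reaction is spontaneous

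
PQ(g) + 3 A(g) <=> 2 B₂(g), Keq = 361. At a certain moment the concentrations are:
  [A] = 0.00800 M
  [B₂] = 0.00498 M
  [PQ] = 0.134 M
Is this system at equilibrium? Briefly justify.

yes, at equilibrium

Q = [B₂]² / ([PQ]·[A]³) = (0.00498)² / ((0.134)·(0.00800)³) = 361
Q = 361 = Keq; the system is at equilibrium.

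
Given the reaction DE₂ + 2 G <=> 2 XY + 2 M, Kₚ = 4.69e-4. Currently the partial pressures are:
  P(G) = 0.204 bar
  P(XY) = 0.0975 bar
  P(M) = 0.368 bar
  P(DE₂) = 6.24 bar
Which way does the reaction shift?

reverse (toward reactants)

Qₚ = P(XY)²·P(M)² / (P(DE₂)·P(G)²) = (0.0975)²·(0.368)² / ((6.24)·(0.204)²) = 0.00496
Qₚ = 0.00496 > Kₚ = 4.69e-4, so the reverse reaction proceeds.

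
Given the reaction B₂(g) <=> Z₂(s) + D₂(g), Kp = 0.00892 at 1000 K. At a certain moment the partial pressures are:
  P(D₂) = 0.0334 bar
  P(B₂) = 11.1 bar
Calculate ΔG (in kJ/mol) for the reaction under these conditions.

(Z₂ is a pure solid — omitted from Qp.)
Qp = P(D₂) / P(B₂) = (0.0334) / (11.1) = 0.00301
ΔG = RT ln(Qp/Kp) = (8.314 J mol⁻¹ K⁻¹)(1000 K) × ln(0.00301/0.00892)
   = (8.314 kJ/mol)(-1.086) = -9.03 kJ/mol
ΔG < 0, so the forward reaction is spontaneous (proceeds forward).

ΔG = -9.03 kJ/mol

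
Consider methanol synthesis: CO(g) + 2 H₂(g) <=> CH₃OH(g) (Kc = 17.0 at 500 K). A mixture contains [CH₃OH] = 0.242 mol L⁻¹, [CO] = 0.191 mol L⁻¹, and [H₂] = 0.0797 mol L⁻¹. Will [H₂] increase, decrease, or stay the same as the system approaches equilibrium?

Qc = [CH₃OH] / ([CO]·[H₂]²) = (0.242) / ((0.191)·(0.0797)²) = 199
Qc = 199 > Kc = 17.0: net reverse reaction.
H₂ is a reactant, so it increases.

increase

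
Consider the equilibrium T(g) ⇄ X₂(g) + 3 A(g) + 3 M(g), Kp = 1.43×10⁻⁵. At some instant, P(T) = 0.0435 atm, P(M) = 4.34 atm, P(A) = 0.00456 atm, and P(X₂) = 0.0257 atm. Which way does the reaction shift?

in the forward direction

Qp = P(X₂)·P(A)³·P(M)³ / P(T) = (0.0257)·(0.00456)³·(4.34)³ / (0.0435) = 4.58×10⁻⁶
Qp = 4.58×10⁻⁶ < Kp = 1.43×10⁻⁵, so the forward reaction proceeds.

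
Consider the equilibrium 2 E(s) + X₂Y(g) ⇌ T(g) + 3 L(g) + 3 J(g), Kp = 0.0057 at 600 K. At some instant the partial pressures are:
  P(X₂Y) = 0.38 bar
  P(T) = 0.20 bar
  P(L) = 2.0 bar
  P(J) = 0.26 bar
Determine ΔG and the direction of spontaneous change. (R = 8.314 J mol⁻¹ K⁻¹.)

(E is a pure solid — omitted from Qp.)
Qp = P(T)·P(L)³·P(J)³ / P(X₂Y) = (0.20)·(2.0)³·(0.26)³ / (0.38) = 0.0740
ΔG = RT ln(Qp/Kp) = (8.314 J mol⁻¹ K⁻¹)(600 K) × ln(0.0740/0.0057)
   = (4.988 kJ/mol)(2.564) = 12.8 kJ/mol
ΔG > 0, so the forward reaction is non-spontaneous (proceeds in reverse).

ΔG = 12.8 kJ/mol; the forward reaction is non-spontaneous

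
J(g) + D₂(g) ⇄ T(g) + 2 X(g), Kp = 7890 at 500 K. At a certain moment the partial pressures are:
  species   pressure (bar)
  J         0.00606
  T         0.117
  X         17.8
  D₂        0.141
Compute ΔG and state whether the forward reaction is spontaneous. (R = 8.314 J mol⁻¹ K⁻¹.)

Qp = P(T)·P(X)² / (P(J)·P(D₂)) = (0.117)·(17.8)² / ((0.00606)·(0.141)) = 43400
ΔG = RT ln(Qp/Kp) = (8.314 J mol⁻¹ K⁻¹)(500 K) × ln(43400/7890)
   = (4.157 kJ/mol)(1.705) = 7.09 kJ/mol
ΔG > 0, so the forward reaction is non-spontaneous (proceeds in reverse).

ΔG = 7.09 kJ/mol; the forward reaction is non-spontaneous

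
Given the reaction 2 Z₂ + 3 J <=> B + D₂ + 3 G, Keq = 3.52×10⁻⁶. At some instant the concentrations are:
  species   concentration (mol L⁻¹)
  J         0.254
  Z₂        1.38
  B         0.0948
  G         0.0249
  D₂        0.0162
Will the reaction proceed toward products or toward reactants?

to the right

Q = [B]·[D₂]·[G]³ / ([Z₂]²·[J]³) = (0.0948)·(0.0162)·(0.0249)³ / ((1.38)²·(0.254)³) = 7.60×10⁻⁷
Q = 7.60×10⁻⁷ < Keq = 3.52×10⁻⁶, so the forward reaction proceeds.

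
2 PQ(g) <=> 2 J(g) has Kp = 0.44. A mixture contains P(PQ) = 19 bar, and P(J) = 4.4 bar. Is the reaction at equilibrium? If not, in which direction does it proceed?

to the right

Qp = P(J)² / P(PQ)² = (4.4)² / (19)² = 0.054
Qp = 0.054 < Kp = 0.44, so the forward reaction proceeds.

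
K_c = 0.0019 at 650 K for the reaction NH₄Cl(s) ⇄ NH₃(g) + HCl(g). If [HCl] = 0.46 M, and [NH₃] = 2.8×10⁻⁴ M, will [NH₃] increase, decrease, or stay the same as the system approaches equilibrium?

increase

(NH₄Cl is a pure solid — omitted from Q_c.)
Q_c = [NH₃]·[HCl] = (2.8×10⁻⁴)·(0.46) = 1.3×10⁻⁴
Q_c = 1.3×10⁻⁴ < K_c = 0.0019: net forward reaction.
NH₃ is a product, so it increases.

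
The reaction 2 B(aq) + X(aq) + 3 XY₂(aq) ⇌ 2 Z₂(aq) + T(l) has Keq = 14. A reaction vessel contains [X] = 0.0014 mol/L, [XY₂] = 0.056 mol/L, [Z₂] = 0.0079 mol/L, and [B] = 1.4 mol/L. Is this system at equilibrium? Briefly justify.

no; Q > K, reaction proceeds in reverse

(T is a pure liquid — omitted from Q.)
Q = [Z₂]² / ([B]²·[X]·[XY₂]³) = (0.0079)² / ((1.4)²·(0.0014)·(0.056)³) = 130
Q = 130 > Keq = 14: net reverse reaction.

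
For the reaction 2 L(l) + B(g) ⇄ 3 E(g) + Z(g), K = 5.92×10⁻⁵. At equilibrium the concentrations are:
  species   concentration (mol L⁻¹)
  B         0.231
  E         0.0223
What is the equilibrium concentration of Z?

(L is a pure liquid — omitted from K.)
At equilibrium, K = [E]³·[Z] / [B] = 5.92×10⁻⁵.
(0.0223)³·([Z]) / (0.231) = 5.92×10⁻⁵
[Z] = 1.23 mol L⁻¹

[Z] = 1.23 mol L⁻¹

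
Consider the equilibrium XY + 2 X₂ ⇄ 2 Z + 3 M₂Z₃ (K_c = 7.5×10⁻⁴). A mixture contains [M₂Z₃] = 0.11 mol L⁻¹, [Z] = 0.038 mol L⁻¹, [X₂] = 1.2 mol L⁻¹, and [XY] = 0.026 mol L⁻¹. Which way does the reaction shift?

Q_c = [Z]²·[M₂Z₃]³ / ([XY]·[X₂]²) = (0.038)²·(0.11)³ / ((0.026)·(1.2)²) = 5.1×10⁻⁵
Q_c = 5.1×10⁻⁵ < K_c = 7.5×10⁻⁴, so the forward reaction proceeds.

toward products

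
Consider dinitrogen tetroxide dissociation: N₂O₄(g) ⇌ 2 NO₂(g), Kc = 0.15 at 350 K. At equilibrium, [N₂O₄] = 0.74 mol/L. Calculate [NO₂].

[NO₂] = 0.33 mol/L

At equilibrium, Kc = [NO₂]² / [N₂O₄] = 0.15.
([NO₂])² / (0.74) = 0.15
[NO₂]² = 0.111 ⇒ [NO₂] = 0.33 mol/L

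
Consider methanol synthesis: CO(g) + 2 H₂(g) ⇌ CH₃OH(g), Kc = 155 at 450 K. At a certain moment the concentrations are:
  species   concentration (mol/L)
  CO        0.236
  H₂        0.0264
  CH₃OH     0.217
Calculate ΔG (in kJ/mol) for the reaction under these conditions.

Qc = [CH₃OH] / ([CO]·[H₂]²) = (0.217) / ((0.236)·(0.0264)²) = 1320
ΔG = RT ln(Qc/Kc) = (8.314 J mol⁻¹ K⁻¹)(450 K) × ln(1320/155)
   = (3.741 kJ/mol)(2.142) = 8.01 kJ/mol
ΔG > 0, so the forward reaction is non-spontaneous (proceeds in reverse).

ΔG = 8.01 kJ/mol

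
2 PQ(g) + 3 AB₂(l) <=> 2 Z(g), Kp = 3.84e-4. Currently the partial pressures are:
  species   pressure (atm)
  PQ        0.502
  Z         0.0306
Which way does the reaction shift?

in the reverse direction

(AB₂ is a pure liquid — omitted from Qp.)
Qp = P(Z)² / P(PQ)² = (0.0306)² / (0.502)² = 0.00372
Qp = 0.00372 > Kp = 3.84e-4, so the reverse reaction proceeds.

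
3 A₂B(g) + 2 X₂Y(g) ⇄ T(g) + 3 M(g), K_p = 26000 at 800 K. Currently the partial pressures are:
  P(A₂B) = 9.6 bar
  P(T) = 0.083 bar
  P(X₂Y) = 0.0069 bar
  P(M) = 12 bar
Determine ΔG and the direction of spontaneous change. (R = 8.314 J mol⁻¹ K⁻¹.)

ΔG = -13.5 kJ/mol; the forward reaction is spontaneous

Q_p = P(T)·P(M)³ / (P(A₂B)³·P(X₂Y)²) = (0.083)·(12)³ / ((9.6)³·(0.0069)²) = 3400
ΔG = RT ln(Q_p/K_p) = (8.314 J mol⁻¹ K⁻¹)(800 K) × ln(3400/26000)
   = (6.651 kJ/mol)(-2.034) = -13.5 kJ/mol
ΔG < 0, so the forward reaction is spontaneous (proceeds forward).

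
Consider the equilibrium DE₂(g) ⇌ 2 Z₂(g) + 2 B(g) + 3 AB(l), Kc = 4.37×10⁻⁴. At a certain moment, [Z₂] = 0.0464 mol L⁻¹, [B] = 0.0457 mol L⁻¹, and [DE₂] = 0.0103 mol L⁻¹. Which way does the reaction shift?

no net change (already at equilibrium)

(AB is a pure liquid — omitted from Qc.)
Qc = [Z₂]²·[B]² / [DE₂] = (0.0464)²·(0.0457)² / (0.0103) = 4.37×10⁻⁴
Qc = 4.37×10⁻⁴ = Kc, so the system is already at equilibrium.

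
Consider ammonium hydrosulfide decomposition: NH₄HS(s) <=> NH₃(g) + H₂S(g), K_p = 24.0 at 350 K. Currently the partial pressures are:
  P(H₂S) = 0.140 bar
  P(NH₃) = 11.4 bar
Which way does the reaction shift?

(NH₄HS is a pure solid — omitted from Q_p.)
Q_p = P(NH₃)·P(H₂S) = (11.4)·(0.140) = 1.60
Q_p = 1.60 < K_p = 24.0, so the forward reaction proceeds.

to the right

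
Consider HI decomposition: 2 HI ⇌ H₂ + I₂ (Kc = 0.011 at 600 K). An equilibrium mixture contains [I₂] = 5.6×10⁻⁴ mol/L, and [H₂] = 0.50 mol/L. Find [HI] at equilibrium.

At equilibrium, Kc = [H₂]·[I₂] / [HI]² = 0.011.
(0.50)·(5.6×10⁻⁴) / ([HI])² = 0.011
[HI]² = 0.0255 ⇒ [HI] = 0.16 mol/L

[HI] = 0.16 mol/L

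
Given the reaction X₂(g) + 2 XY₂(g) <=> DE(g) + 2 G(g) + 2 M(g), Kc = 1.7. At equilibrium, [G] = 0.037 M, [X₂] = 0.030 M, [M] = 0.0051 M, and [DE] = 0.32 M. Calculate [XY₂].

At equilibrium, Kc = [DE]·[G]²·[M]² / ([X₂]·[XY₂]²) = 1.7.
(0.32)·(0.037)²·(0.0051)² / ((0.030)·([XY₂])²) = 1.7
[XY₂]² = 2.23×10⁻⁷ ⇒ [XY₂] = 4.7×10⁻⁴ M

[XY₂] = 4.7×10⁻⁴ M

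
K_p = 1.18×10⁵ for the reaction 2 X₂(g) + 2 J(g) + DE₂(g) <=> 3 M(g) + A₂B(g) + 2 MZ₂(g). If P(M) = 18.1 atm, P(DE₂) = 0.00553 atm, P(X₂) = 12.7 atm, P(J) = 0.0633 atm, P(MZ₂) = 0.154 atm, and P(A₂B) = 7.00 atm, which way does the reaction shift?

Q_p = P(M)³·P(A₂B)·P(MZ₂)² / (P(X₂)²·P(J)²·P(DE₂)) = (18.1)³·(7.00)·(0.154)² / ((12.7)²·(0.0633)²·(0.00553)) = 2.75×10⁵
Q_p = 2.75×10⁵ > K_p = 1.18×10⁵, so the reverse reaction proceeds.

toward reactants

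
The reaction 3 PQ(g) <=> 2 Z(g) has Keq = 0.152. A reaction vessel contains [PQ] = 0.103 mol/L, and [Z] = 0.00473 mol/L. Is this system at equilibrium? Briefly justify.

Q = [Z]² / [PQ]³ = (0.00473)² / (0.103)³ = 0.0205
Q = 0.0205 < Keq = 0.152: net forward reaction.

no; Q < K, reaction proceeds forward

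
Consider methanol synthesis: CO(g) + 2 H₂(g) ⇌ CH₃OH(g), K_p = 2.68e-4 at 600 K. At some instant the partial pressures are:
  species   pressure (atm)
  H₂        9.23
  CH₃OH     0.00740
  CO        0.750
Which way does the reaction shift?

toward products

Q_p = P(CH₃OH) / (P(CO)·P(H₂)²) = (0.00740) / ((0.750)·(9.23)²) = 1.16e-4
Q_p = 1.16e-4 < K_p = 2.68e-4, so the forward reaction proceeds.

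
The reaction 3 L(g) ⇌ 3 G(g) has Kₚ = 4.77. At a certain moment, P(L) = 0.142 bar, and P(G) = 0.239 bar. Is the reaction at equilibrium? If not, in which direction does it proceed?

neither direction; the system is at equilibrium

Qₚ = P(G)³ / P(L)³ = (0.239)³ / (0.142)³ = 4.77
Qₚ = 4.77 = Kₚ, so the system is already at equilibrium.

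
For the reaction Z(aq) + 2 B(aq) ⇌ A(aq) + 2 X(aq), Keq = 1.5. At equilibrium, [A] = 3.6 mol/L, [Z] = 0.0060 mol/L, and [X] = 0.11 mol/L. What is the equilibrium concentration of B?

At equilibrium, Keq = [A]·[X]² / ([Z]·[B]²) = 1.5.
(3.6)·(0.11)² / ((0.0060)·([B])²) = 1.5
[B]² = 4.84 ⇒ [B] = 2.2 mol/L

[B] = 2.2 mol/L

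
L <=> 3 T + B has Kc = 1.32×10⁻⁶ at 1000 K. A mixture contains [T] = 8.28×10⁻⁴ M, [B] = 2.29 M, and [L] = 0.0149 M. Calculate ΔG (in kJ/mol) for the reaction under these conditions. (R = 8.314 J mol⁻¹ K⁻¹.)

ΔG = -22.6 kJ/mol

Qc = [T]³·[B] / [L] = (8.28×10⁻⁴)³·(2.29) / (0.0149) = 8.72×10⁻⁸
ΔG = RT ln(Qc/Kc) = (8.314 J mol⁻¹ K⁻¹)(1000 K) × ln(8.72×10⁻⁸/1.32×10⁻⁶)
   = (8.314 kJ/mol)(-2.717) = -22.6 kJ/mol
ΔG < 0, so the forward reaction is spontaneous (proceeds forward).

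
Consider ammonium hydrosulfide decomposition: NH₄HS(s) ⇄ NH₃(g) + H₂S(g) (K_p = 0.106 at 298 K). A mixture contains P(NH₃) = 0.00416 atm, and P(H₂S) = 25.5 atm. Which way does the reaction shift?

(NH₄HS is a pure solid — omitted from Q_p.)
Q_p = P(NH₃)·P(H₂S) = (0.00416)·(25.5) = 0.106
Q_p = 0.106 = K_p, so the system is already at equilibrium.

no net change (already at equilibrium)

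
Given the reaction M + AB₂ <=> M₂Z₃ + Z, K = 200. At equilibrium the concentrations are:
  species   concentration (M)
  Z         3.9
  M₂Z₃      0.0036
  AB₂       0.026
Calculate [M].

At equilibrium, K = [M₂Z₃]·[Z] / ([M]·[AB₂]) = 200.
(0.0036)·(3.9) / (([M])·(0.026)) = 200
[M] = 0.00270 = 0.0027 M

[M] = 0.0027 M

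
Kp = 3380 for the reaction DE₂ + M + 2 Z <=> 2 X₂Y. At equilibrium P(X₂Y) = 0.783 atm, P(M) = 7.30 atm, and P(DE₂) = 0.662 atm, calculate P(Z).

At equilibrium, Kp = P(X₂Y)² / (P(DE₂)·P(M)·P(Z)²) = 3380.
(0.783)² / ((0.662)·(7.30)·(P(Z))²) = 3380
P(Z)² = 3.75×10⁻⁵ ⇒ P(Z) = 0.00613 atm

P(Z) = 0.00613 atm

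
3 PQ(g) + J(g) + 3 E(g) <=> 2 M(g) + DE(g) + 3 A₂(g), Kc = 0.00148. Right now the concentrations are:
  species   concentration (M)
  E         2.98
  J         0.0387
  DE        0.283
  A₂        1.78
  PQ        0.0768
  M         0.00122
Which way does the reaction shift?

Qc = [M]²·[DE]·[A₂]³ / ([PQ]³·[J]·[E]³) = (0.00122)²·(0.283)·(1.78)³ / ((0.0768)³·(0.0387)·(2.98)³) = 0.00512
Qc = 0.00512 > Kc = 0.00148, so the reverse reaction proceeds.

reverse (toward reactants)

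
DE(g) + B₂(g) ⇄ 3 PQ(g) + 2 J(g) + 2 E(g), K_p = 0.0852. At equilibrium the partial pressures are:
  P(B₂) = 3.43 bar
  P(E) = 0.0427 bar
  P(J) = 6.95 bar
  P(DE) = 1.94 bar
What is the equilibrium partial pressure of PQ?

At equilibrium, K_p = P(PQ)³·P(J)²·P(E)² / (P(DE)·P(B₂)) = 0.0852.
(P(PQ))³·(6.95)²·(0.0427)² / ((1.94)·(3.43)) = 0.0852
P(PQ)³ = 6.44 ⇒ P(PQ) = 1.86 bar

P(PQ) = 1.86 bar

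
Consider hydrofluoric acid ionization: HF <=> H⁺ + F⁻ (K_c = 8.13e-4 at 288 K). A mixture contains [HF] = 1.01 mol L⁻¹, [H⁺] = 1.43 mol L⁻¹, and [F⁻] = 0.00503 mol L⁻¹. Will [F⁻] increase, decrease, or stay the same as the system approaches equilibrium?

decrease

Q_c = [H⁺]·[F⁻] / [HF] = (1.43)·(0.00503) / (1.01) = 0.00712
Q_c = 0.00712 > K_c = 8.13e-4: net reverse reaction.
F⁻ is a product, so it decreases.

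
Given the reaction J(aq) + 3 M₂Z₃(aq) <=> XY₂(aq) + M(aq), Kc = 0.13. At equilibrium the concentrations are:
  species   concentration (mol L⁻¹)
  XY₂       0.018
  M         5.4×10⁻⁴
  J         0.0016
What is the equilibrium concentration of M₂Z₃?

[M₂Z₃] = 0.36 mol L⁻¹

At equilibrium, Kc = [XY₂]·[M] / ([J]·[M₂Z₃]³) = 0.13.
(0.018)·(5.4×10⁻⁴) / ((0.0016)·([M₂Z₃])³) = 0.13
[M₂Z₃]³ = 0.0467 ⇒ [M₂Z₃] = 0.36 mol L⁻¹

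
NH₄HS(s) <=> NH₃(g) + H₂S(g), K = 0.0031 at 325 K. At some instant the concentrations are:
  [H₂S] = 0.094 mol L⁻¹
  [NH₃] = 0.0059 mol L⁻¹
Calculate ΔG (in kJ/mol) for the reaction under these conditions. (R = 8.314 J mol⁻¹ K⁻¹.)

(NH₄HS is a pure solid — omitted from Q.)
Q = [NH₃]·[H₂S] = (0.0059)·(0.094) = 5.55e-4
ΔG = RT ln(Q/K) = (8.314 J mol⁻¹ K⁻¹)(325 K) × ln(5.55e-4/0.0031)
   = (2.702 kJ/mol)(-1.720) = -4.65 kJ/mol
ΔG < 0, so the forward reaction is spontaneous (proceeds forward).

ΔG = -4.65 kJ/mol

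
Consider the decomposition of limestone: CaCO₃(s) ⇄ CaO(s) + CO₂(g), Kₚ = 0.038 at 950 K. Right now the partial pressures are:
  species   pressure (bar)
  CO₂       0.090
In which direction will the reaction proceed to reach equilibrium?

(CaCO₃, CaO are pure solids — omitted from Qₚ.)
Qₚ = P(CO₂) = 0.090
Qₚ = 0.090 > Kₚ = 0.038, so the reverse reaction proceeds.

toward reactants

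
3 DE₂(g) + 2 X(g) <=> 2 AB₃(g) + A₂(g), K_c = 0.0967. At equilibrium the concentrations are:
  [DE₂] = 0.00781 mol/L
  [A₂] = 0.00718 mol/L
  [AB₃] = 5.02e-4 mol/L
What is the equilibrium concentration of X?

[X] = 0.198 mol/L

At equilibrium, K_c = [AB₃]²·[A₂] / ([DE₂]³·[X]²) = 0.0967.
(5.02e-4)²·(0.00718) / ((0.00781)³·([X])²) = 0.0967
[X]² = 0.0393 ⇒ [X] = 0.198 mol/L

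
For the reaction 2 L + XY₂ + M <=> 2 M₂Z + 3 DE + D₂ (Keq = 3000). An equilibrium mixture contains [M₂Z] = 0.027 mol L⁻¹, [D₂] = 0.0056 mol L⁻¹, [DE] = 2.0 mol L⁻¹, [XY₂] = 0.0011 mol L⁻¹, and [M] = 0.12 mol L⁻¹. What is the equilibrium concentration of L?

At equilibrium, Keq = [M₂Z]²·[DE]³·[D₂] / ([L]²·[XY₂]·[M]) = 3000.
(0.027)²·(2.0)³·(0.0056) / (([L])²·(0.0011)·(0.12)) = 3000
[L]² = 8.25×10⁻⁵ ⇒ [L] = 0.0091 mol L⁻¹

[L] = 0.0091 mol L⁻¹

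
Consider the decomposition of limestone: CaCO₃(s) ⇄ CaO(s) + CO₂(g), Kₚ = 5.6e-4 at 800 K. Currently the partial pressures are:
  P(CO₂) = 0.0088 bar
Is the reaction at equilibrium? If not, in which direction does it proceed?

(CaCO₃, CaO are pure solids — omitted from Qₚ.)
Qₚ = P(CO₂) = 0.0088
Qₚ = 0.0088 > Kₚ = 5.6e-4, so the reverse reaction proceeds.

to the left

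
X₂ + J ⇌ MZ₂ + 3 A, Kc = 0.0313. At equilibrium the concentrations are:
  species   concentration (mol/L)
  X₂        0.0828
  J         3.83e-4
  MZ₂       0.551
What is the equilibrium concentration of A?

At equilibrium, Kc = [MZ₂]·[A]³ / ([X₂]·[J]) = 0.0313.
(0.551)·([A])³ / ((0.0828)·(3.83e-4)) = 0.0313
[A]³ = 1.80e-6 ⇒ [A] = 0.0122 mol/L

[A] = 0.0122 mol/L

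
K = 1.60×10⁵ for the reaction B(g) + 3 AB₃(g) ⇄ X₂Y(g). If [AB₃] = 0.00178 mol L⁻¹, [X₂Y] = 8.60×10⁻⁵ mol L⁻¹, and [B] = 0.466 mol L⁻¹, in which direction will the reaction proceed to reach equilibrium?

Q = [X₂Y] / ([B]·[AB₃]³) = (8.60×10⁻⁵) / ((0.466)·(0.00178)³) = 32700
Q = 32700 < K = 1.60×10⁵, so the forward reaction proceeds.

forward (toward products)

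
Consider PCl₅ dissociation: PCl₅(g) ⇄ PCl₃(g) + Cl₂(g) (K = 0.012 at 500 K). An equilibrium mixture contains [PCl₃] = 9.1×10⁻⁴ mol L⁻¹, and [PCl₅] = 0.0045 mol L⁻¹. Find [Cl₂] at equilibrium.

[Cl₂] = 0.059 mol L⁻¹

At equilibrium, K = [PCl₃]·[Cl₂] / [PCl₅] = 0.012.
(9.1×10⁻⁴)·([Cl₂]) / (0.0045) = 0.012
[Cl₂] = 0.0593 = 0.059 mol L⁻¹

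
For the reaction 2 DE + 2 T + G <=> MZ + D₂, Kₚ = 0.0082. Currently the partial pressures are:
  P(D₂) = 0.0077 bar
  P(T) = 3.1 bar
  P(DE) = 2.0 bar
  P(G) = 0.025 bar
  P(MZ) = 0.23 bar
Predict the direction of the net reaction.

Qₚ = P(MZ)·P(D₂) / (P(DE)²·P(T)²·P(G)) = (0.23)·(0.0077) / ((2.0)²·(3.1)²·(0.025)) = 0.0018
Qₚ = 0.0018 < Kₚ = 0.0082, so the forward reaction proceeds.

in the forward direction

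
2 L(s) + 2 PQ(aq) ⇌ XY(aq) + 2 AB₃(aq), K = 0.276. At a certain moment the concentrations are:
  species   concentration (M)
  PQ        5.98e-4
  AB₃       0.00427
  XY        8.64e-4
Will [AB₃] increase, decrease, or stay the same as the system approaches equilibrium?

(L is a pure solid — omitted from Q.)
Q = [XY]·[AB₃]² / [PQ]² = (8.64e-4)·(0.00427)² / (5.98e-4)² = 0.0441
Q = 0.0441 < K = 0.276: net forward reaction.
AB₃ is a product, so it increases.

increase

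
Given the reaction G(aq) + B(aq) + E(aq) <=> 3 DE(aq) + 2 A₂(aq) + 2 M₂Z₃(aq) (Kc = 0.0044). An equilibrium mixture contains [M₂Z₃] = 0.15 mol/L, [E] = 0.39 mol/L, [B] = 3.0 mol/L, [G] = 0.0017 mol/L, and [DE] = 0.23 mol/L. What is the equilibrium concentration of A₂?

At equilibrium, Kc = [DE]³·[A₂]²·[M₂Z₃]² / ([G]·[B]·[E]) = 0.0044.
(0.23)³·([A₂])²·(0.15)² / ((0.0017)·(3.0)·(0.39)) = 0.0044
[A₂]² = 0.0320 ⇒ [A₂] = 0.18 mol/L

[A₂] = 0.18 mol/L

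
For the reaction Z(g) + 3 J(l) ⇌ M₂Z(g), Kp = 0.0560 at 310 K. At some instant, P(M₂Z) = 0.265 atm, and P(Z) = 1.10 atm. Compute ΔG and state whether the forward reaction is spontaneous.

(J is a pure liquid — omitted from Qp.)
Qp = P(M₂Z) / P(Z) = (0.265) / (1.10) = 0.241
ΔG = RT ln(Qp/Kp) = (8.314 J mol⁻¹ K⁻¹)(310 K) × ln(0.241/0.0560)
   = (2.577 kJ/mol)(1.459) = 3.76 kJ/mol
ΔG > 0, so the forward reaction is non-spontaneous (proceeds in reverse).

ΔG = 3.76 kJ/mol; the forward reaction is non-spontaneous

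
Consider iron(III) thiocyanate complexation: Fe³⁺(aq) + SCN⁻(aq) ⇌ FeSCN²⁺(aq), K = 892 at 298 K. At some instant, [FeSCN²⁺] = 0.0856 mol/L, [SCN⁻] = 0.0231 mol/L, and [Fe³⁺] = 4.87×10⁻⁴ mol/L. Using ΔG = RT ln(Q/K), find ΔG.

Q = [FeSCN²⁺] / ([Fe³⁺]·[SCN⁻]) = (0.0856) / ((4.87×10⁻⁴)·(0.0231)) = 7610
ΔG = RT ln(Q/K) = (8.314 J mol⁻¹ K⁻¹)(298 K) × ln(7610/892)
   = (2.478 kJ/mol)(2.144) = 5.31 kJ/mol
ΔG > 0, so the forward reaction is non-spontaneous (proceeds in reverse).

ΔG = 5.31 kJ/mol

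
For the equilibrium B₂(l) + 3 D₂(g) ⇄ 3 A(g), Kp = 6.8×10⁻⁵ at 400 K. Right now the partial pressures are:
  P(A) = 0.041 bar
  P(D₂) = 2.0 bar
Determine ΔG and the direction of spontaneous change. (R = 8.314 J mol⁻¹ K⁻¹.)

(B₂ is a pure liquid — omitted from Qp.)
Qp = P(A)³ / P(D₂)³ = (0.041)³ / (2.0)³ = 8.62×10⁻⁶
ΔG = RT ln(Qp/Kp) = (8.314 J mol⁻¹ K⁻¹)(400 K) × ln(8.62×10⁻⁶/6.8×10⁻⁵)
   = (3.326 kJ/mol)(-2.065) = -6.87 kJ/mol
ΔG < 0, so the forward reaction is spontaneous (proceeds forward).

ΔG = -6.87 kJ/mol; the forward reaction is spontaneous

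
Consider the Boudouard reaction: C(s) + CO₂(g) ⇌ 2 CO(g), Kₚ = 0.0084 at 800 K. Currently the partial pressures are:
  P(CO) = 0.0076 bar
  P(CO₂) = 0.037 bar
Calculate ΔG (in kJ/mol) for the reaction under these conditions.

(C is a pure solid — omitted from Qₚ.)
Qₚ = P(CO)² / P(CO₂) = (0.0076)² / (0.037) = 0.00156
ΔG = RT ln(Qₚ/Kₚ) = (8.314 J mol⁻¹ K⁻¹)(800 K) × ln(0.00156/0.0084)
   = (6.651 kJ/mol)(-1.684) = -11.2 kJ/mol
ΔG < 0, so the forward reaction is spontaneous (proceeds forward).

ΔG = -11.2 kJ/mol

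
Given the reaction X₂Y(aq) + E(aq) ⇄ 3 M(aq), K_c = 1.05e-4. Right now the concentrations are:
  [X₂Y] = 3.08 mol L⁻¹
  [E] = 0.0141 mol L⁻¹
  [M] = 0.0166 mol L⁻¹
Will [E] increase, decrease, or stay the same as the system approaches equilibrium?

stay the same

Q_c = [M]³ / ([X₂Y]·[E]) = (0.0166)³ / ((3.08)·(0.0141)) = 1.05e-4
Q_c = 1.05e-4 = K_c; the system is at equilibrium.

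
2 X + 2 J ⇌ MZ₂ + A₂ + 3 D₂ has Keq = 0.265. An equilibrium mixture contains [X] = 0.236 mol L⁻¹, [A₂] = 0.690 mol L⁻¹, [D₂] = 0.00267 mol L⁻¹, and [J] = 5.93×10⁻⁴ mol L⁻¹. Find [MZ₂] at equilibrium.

[MZ₂] = 0.395 mol L⁻¹

At equilibrium, Keq = [MZ₂]·[A₂]·[D₂]³ / ([X]²·[J]²) = 0.265.
([MZ₂])·(0.690)·(0.00267)³ / ((0.236)²·(5.93×10⁻⁴)²) = 0.265
[MZ₂] = 0.395 mol L⁻¹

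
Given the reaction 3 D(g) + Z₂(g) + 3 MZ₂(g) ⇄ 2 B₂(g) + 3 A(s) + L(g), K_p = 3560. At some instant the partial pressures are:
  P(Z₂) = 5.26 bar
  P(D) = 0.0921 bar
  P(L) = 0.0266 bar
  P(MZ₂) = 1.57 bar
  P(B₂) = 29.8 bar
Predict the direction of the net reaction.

in the forward direction

(A is a pure solid — omitted from Q_p.)
Q_p = P(B₂)²·P(L) / (P(D)³·P(Z₂)·P(MZ₂)³) = (29.8)²·(0.0266) / ((0.0921)³·(5.26)·(1.57)³) = 1490
Q_p = 1490 < K_p = 3560, so the forward reaction proceeds.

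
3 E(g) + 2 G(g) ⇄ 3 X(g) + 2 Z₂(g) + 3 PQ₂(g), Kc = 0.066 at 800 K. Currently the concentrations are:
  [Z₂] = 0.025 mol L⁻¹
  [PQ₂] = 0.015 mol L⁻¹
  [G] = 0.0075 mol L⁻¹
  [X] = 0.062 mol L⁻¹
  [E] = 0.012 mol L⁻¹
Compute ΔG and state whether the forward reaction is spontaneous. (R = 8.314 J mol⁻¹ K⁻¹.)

Qc = [X]³·[Z₂]²·[PQ₂]³ / ([E]³·[G]²) = (0.062)³·(0.025)²·(0.015)³ / ((0.012)³·(0.0075)²) = 0.00517
ΔG = RT ln(Qc/Kc) = (8.314 J mol⁻¹ K⁻¹)(800 K) × ln(0.00517/0.066)
   = (6.651 kJ/mol)(-2.547) = -16.9 kJ/mol
ΔG < 0, so the forward reaction is spontaneous (proceeds forward).

ΔG = -16.9 kJ/mol; the forward reaction is spontaneous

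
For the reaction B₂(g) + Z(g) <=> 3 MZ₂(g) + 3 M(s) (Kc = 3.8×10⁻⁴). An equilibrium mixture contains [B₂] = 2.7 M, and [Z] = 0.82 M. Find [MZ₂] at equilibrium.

[MZ₂] = 0.094 M

(M is a pure solid — omitted from Kc.)
At equilibrium, Kc = [MZ₂]³ / ([B₂]·[Z]) = 3.8×10⁻⁴.
([MZ₂])³ / ((2.7)·(0.82)) = 3.8×10⁻⁴
[MZ₂]³ = 8.41×10⁻⁴ ⇒ [MZ₂] = 0.094 M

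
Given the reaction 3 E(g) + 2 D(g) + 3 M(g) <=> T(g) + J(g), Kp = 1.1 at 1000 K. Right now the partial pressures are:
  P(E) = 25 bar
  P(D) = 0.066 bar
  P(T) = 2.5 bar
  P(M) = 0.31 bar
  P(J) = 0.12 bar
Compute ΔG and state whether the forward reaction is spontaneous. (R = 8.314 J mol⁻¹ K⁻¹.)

ΔG = -16.7 kJ/mol; the forward reaction is spontaneous

Qp = P(T)·P(J) / (P(E)³·P(D)²·P(M)³) = (2.5)·(0.12) / ((25)³·(0.066)²·(0.31)³) = 0.148
ΔG = RT ln(Qp/Kp) = (8.314 J mol⁻¹ K⁻¹)(1000 K) × ln(0.148/1.1)
   = (8.314 kJ/mol)(-2.006) = -16.7 kJ/mol
ΔG < 0, so the forward reaction is spontaneous (proceeds forward).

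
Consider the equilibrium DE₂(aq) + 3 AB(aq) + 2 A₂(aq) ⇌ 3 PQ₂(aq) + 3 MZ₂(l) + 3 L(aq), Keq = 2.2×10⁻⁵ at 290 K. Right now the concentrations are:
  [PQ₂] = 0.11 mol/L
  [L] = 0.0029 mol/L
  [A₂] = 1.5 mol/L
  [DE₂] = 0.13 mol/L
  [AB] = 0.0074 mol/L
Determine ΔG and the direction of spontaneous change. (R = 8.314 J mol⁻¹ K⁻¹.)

ΔG = 6.08 kJ/mol; the forward reaction is non-spontaneous

(MZ₂ is a pure liquid — omitted from Q.)
Q = [PQ₂]³·[L]³ / ([DE₂]·[AB]³·[A₂]²) = (0.11)³·(0.0029)³ / ((0.13)·(0.0074)³·(1.5)²) = 2.74×10⁻⁴
ΔG = RT ln(Q/Keq) = (8.314 J mol⁻¹ K⁻¹)(290 K) × ln(2.74×10⁻⁴/2.2×10⁻⁵)
   = (2.411 kJ/mol)(2.522) = 6.08 kJ/mol
ΔG > 0, so the forward reaction is non-spontaneous (proceeds in reverse).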